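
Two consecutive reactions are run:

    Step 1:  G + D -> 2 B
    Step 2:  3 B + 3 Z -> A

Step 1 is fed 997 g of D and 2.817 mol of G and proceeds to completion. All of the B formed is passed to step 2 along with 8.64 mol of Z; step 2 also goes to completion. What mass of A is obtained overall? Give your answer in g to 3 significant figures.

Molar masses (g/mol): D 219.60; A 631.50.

Step 1:
n(D) = 997.0 / 219.60 = 4.540 mol
n(G) = 2.817 mol
n/ν for D = 4.540/1 = 4.540
n/ν for G = 2.817/1 = 2.817
Smallest n/ν is G → limiting reagent.
n(B) produced = (2/1) × 2.817 = 5.634 mol
Step 2:
n(B) available = 5.634 mol
n(Z) = 8.640 mol
n/ν for B = 5.634/3 = 1.878
n/ν for Z = 8.640/3 = 2.880
Smallest n/ν is B → limiting reagent.
n(A) = (1/3) × 5.634 = 1.878 mol
mass = 1.878 × 631.50 = 1186 g

1190 g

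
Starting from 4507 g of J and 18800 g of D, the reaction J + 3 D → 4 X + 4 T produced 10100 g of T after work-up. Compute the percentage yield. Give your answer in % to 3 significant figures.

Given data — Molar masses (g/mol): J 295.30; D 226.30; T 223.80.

n(J) = 4507 / 295.30 = 15.26 mol
n(D) = 18800 / 226.30 = 83.08 mol
n/ν for J = 15.26/1 = 15.26
n/ν for D = 83.08/3 = 27.69
Smallest n/ν is J → limiting reagent.
theoretical n(T) = (4/1) × 15.26 = 61.04 mol → 13660 g
% yield = 10100 / 13660 × 100 = 73.94 %

73.9 %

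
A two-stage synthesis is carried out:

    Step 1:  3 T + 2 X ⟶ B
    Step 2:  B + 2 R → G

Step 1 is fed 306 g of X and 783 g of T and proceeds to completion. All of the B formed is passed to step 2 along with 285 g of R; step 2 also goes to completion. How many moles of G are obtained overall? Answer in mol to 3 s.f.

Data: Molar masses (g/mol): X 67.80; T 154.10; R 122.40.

Step 1:
n(X) = 306.0 / 67.80 = 4.513 mol
n(T) = 783.0 / 154.10 = 5.081 mol
n/ν for X = 4.513/2 = 2.257
n/ν for T = 5.081/3 = 1.694
Smallest n/ν is T → limiting reagent.
n(B) produced = (1/3) × 5.081 = 1.694 mol
Step 2:
n(B) available = 1.694 mol
n(R) = 285.0 / 122.40 = 2.328 mol
n/ν for B = 1.694/1 = 1.694
n/ν for R = 2.328/2 = 1.164
Smallest n/ν is R → limiting reagent.
n(G) = (1/2) × 2.328 = 1.164 mol

1.16 mol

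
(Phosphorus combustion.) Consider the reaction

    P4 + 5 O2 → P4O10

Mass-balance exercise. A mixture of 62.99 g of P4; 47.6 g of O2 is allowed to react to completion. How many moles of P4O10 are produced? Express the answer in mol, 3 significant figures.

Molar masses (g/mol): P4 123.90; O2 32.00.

0.298 mol

n(P4) = 62.99 / 123.90 = 0.5084 mol
n(O2) = 47.60 / 32.00 = 1.488 mol
n/ν for P4 = 0.5084/1 = 0.5084
n/ν for O2 = 1.488/5 = 0.2976
Smallest n/ν is O2 → limiting reagent.
n(P4O10) = (1/5) × 1.488 = 0.2976 mol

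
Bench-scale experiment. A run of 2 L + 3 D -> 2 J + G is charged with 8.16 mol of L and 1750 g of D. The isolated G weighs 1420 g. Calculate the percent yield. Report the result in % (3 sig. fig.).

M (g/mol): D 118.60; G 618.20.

56.3 %

n(L) = 8.160 mol
n(D) = 1750 / 118.60 = 14.76 mol
n/ν → L: 4.080, D: 4.920; L is limiting.
theoretical n(G) = (1/2) × 8.160 = 4.080 mol → 2522 g
% yield = 1420 / 2522 × 100 = 56.30 %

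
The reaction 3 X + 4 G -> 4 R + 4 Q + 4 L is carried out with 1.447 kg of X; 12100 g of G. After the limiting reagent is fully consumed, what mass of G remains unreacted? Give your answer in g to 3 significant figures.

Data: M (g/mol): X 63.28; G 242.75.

n(X) = 1.447×1000 / 63.28 = 22.87 mol
n(G) = 12100 / 242.75 = 49.85 mol
n/ν → X: 7.623, G: 12.46; X is limiting.
G consumed = (4/3) × 22.87 = 30.49 mol
G remaining = 49.85 − 30.49 = 19.36 mol
mass = 19.36 × 242.75 = 4700 g

4700 g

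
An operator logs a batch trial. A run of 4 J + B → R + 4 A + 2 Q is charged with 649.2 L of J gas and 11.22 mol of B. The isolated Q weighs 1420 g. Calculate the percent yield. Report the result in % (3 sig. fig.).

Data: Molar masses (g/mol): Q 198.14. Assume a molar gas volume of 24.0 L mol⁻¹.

n(J) = 649.2 / 24.0 = 27.05 mol
n(B) = 11.22 mol
n/ν for J = 27.05/4 = 6.763
n/ν for B = 11.22/1 = 11.22
Smallest n/ν is J → limiting reagent.
theoretical n(Q) = (2/4) × 27.05 = 13.53 mol → 2681 g
% yield = 1420 / 2681 × 100 = 52.97 %

53.0 %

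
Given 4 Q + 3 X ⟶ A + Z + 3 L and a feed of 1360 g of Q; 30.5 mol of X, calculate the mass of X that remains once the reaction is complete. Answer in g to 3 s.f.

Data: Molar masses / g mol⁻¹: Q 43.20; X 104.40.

719 g

n(Q) = 1360 / 43.20 = 31.48 mol
n(X) = 30.50 mol
n/ν for Q = 31.48/4 = 7.870
n/ν for X = 30.50/3 = 10.17
Smallest n/ν is Q → limiting reagent.
X consumed = (3/4) × 31.48 = 23.61 mol
X remaining = 30.50 − 23.61 = 6.890 mol
mass = 6.890 × 104.40 = 719.3 g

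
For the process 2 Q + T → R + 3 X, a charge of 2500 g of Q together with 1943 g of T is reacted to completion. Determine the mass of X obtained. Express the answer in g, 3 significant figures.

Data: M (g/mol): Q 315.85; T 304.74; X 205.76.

n(Q) = 2500 / 315.85 = 7.915 mol
n(T) = 1943 / 304.74 = 6.376 mol
n/ν for Q = 7.915/2 = 3.958
n/ν for T = 6.376/1 = 6.376
Smallest n/ν is Q → limiting reagent.
n(X) = (3/2) × 7.915 = 11.87 mol
mass = 11.87 × 205.76 = 2442 g

2440 g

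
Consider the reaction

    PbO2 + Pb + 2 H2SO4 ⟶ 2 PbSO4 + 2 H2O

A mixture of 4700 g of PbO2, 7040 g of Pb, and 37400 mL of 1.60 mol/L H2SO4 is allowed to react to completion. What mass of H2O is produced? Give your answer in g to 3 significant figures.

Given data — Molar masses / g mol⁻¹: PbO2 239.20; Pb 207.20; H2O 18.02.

708 g

n(PbO2) = 4700 / 239.20 = 19.65 mol
n(Pb) = 7040 / 207.20 = 33.98 mol
n(H2SO4) = 1.60 × 37400/1000 = 59.84 mol
n/ν for PbO2 = 19.65/1 = 19.65
n/ν for Pb = 33.98/1 = 33.98
n/ν for H2SO4 = 59.84/2 = 29.92
Smallest n/ν is PbO2 → limiting reagent.
n(H2O) = (2/1) × 19.65 = 39.30 mol
mass = 39.30 × 18.02 = 708.2 g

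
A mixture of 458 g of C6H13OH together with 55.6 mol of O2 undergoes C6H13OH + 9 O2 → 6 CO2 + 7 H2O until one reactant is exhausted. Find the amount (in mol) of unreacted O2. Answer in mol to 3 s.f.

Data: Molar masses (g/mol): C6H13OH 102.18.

n(C6H13OH) = 458.0 / 102.18 = 4.482 mol
n(O2) = 55.60 mol
n/ν for C6H13OH = 4.482/1 = 4.482
n/ν for O2 = 55.60/9 = 6.178
Smallest n/ν is C6H13OH → limiting reagent.
O2 consumed = (9/1) × 4.482 = 40.34 mol
O2 remaining = 55.60 − 40.34 = 15.26 mol

15.3 mol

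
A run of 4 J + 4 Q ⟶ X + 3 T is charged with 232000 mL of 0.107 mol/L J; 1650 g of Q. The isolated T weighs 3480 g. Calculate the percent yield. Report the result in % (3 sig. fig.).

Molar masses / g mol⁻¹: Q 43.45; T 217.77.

85.8 %

n(J) = 0.107 × 232000/1000 = 24.82 mol
n(Q) = 1650 / 43.45 = 37.97 mol
n/ν for J = 24.82/4 = 6.205
n/ν for Q = 37.97/4 = 9.493
Smallest n/ν is J → limiting reagent.
theoretical n(T) = (3/4) × 24.82 = 18.62 mol → 4055 g
% yield = 3480 / 4055 × 100 = 85.82 %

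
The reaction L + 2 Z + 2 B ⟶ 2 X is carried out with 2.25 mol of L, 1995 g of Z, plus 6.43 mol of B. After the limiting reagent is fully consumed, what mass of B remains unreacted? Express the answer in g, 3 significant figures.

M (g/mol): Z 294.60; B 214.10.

n(L) = 2.250 mol
n(Z) = 1995 / 294.60 = 6.772 mol
n(B) = 6.430 mol
n/ν → L: 2.250, Z: 3.386, B: 3.215; L is limiting.
B consumed = (2/1) × 2.250 = 4.500 mol
B remaining = 6.430 − 4.500 = 1.930 mol
mass = 1.930 × 214.10 = 413.2 g

413 g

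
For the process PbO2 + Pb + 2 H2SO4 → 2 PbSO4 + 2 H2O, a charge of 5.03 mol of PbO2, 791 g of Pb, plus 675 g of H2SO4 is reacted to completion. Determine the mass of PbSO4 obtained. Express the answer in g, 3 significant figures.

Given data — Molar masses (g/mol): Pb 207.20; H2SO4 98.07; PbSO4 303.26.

2090 g

n(PbO2) = 5.030 mol
n(Pb) = 791.0 / 207.20 = 3.818 mol
n(H2SO4) = 675.0 / 98.07 = 6.883 mol
n/ν for PbO2 = 5.030/1 = 5.030
n/ν for Pb = 3.818/1 = 3.818
n/ν for H2SO4 = 6.883/2 = 3.442
Smallest n/ν is H2SO4 → limiting reagent.
n(PbSO4) = (2/2) × 6.883 = 6.883 mol
mass = 6.883 × 303.26 = 2087 g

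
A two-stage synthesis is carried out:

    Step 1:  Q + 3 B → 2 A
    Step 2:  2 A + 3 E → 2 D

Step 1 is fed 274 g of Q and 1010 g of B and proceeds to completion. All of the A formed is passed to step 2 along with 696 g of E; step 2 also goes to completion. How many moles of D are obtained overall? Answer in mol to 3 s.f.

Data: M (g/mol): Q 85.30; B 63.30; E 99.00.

Step 1:
n(Q) = 274.0 / 85.30 = 3.212 mol
n(B) = 1010 / 63.30 = 15.96 mol
n/ν for Q = 3.212/1 = 3.212
n/ν for B = 15.96/3 = 5.320
Smallest n/ν is Q → limiting reagent.
n(A) produced = (2/1) × 3.212 = 6.424 mol
Step 2:
n(A) available = 6.424 mol
n(E) = 696.0 / 99.00 = 7.030 mol
n/ν for A = 6.424/2 = 3.212
n/ν for E = 7.030/3 = 2.343
Smallest n/ν is E → limiting reagent.
n(D) = (2/3) × 7.030 = 4.687 mol

4.69 mol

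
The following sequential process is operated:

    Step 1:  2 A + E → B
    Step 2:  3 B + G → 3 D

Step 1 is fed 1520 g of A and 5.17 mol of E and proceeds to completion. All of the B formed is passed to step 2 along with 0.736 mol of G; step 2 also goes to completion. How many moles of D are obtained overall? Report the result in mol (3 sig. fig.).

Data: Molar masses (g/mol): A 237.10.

2.21 mol

Step 1:
n(A) = 1520 / 237.10 = 6.411 mol
n(E) = 5.170 mol
n/ν for A = 6.411/2 = 3.206
n/ν for E = 5.170/1 = 5.170
Smallest n/ν is A → limiting reagent.
n(B) produced = (1/2) × 6.411 = 3.206 mol
Step 2:
n(B) available = 3.206 mol
n(G) = 0.7360 mol
n/ν for B = 3.206/3 = 1.069
n/ν for G = 0.7360/1 = 0.7360
Smallest n/ν is G → limiting reagent.
n(D) = (3/1) × 0.7360 = 2.208 mol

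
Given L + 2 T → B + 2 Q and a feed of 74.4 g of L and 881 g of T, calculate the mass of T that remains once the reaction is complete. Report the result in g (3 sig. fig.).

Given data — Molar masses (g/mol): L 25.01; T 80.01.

n(L) = 74.40 / 25.01 = 2.975 mol
n(T) = 881.0 / 80.01 = 11.01 mol
n/ν for L = 2.975/1 = 2.975
n/ν for T = 11.01/2 = 5.505
Smallest n/ν is L → limiting reagent.
T consumed = (2/1) × 2.975 = 5.950 mol
T remaining = 11.01 − 5.950 = 5.060 mol
mass = 5.060 × 80.01 = 404.9 g

405 g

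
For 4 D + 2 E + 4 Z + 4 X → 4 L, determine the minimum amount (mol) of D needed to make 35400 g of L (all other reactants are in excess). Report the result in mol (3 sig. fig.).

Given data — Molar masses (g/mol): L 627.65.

56.4 mol

n(L) = 35400 / 627.65 = 56.40 mol
n(D) = (4/4) × 56.40 = 56.40 mol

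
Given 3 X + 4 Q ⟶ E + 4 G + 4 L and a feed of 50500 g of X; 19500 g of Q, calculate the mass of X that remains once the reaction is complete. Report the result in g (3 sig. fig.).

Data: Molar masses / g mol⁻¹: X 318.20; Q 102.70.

5190 g

n(X) = 50500 / 318.20 = 158.7 mol
n(Q) = 19500 / 102.70 = 189.9 mol
n/ν for X = 158.7/3 = 52.90
n/ν for Q = 189.9/4 = 47.48
Smallest n/ν is Q → limiting reagent.
X consumed = (3/4) × 189.9 = 142.4 mol
X remaining = 158.7 − 142.4 = 16.30 mol
mass = 16.30 × 318.20 = 5187 g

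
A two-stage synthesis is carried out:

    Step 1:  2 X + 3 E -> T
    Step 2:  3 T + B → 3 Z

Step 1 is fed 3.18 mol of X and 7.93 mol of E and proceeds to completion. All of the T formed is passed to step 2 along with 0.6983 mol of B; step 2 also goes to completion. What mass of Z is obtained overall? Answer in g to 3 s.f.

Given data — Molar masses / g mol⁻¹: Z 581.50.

Step 1:
n(X) = 3.180 mol
n(E) = 7.930 mol
n/ν for X = 3.180/2 = 1.590
n/ν for E = 7.930/3 = 2.643
Smallest n/ν is X → limiting reagent.
n(T) produced = (1/2) × 3.180 = 1.590 mol
Step 2:
n(T) available = 1.590 mol
n(B) = 0.6983 mol
n/ν for T = 1.590/3 = 0.5300
n/ν for B = 0.6983/1 = 0.6983
Smallest n/ν is T → limiting reagent.
n(Z) = (3/3) × 1.590 = 1.590 mol
mass = 1.590 × 581.50 = 924.6 g

925 g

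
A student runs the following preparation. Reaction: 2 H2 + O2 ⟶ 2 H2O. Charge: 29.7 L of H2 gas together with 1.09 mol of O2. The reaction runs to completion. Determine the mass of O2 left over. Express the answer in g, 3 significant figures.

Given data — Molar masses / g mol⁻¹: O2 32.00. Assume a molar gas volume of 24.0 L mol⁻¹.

15.1 g

n(H2) = 29.70 / 24.0 = 1.238 mol
n(O2) = 1.090 mol
n/ν for H2 = 1.238/2 = 0.6190
n/ν for O2 = 1.090/1 = 1.090
Smallest n/ν is H2 → limiting reagent.
O2 consumed = (1/2) × 1.238 = 0.6190 mol
O2 remaining = 1.090 − 0.6190 = 0.4710 mol
mass = 0.4710 × 32.00 = 15.07 g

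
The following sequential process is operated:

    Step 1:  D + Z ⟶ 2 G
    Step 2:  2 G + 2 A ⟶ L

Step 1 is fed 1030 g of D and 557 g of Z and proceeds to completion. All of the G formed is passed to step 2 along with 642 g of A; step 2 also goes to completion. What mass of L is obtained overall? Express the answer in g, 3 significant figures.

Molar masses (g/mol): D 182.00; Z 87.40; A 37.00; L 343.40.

Step 1:
n(D) = 1030 / 182.00 = 5.659 mol
n(Z) = 557.0 / 87.40 = 6.373 mol
n/ν → D: 5.659, Z: 6.373; D is limiting.
n(G) produced = (2/1) × 5.659 = 11.32 mol
Step 2:
n(G) available = 11.32 mol
n(A) = 642.0 / 37.00 = 17.35 mol
n/ν → G: 5.660, A: 8.675; G is limiting.
n(L) = (1/2) × 11.32 = 5.660 mol
mass = 5.660 × 343.40 = 1944 g

1940 g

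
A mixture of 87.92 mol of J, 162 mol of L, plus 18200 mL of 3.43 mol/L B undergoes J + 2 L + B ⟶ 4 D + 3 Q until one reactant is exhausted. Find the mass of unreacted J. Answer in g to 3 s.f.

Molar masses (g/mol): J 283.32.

n(J) = 87.92 mol
n(L) = 162.0 mol
n(B) = 3.43 × 18200/1000 = 62.43 mol
n/ν for J = 87.92/1 = 87.92
n/ν for L = 162.0/2 = 81.00
n/ν for B = 62.43/1 = 62.43
Smallest n/ν is B → limiting reagent.
J consumed = (1/1) × 62.43 = 62.43 mol
J remaining = 87.92 − 62.43 = 25.49 mol
mass = 25.49 × 283.32 = 7222 g

7220 g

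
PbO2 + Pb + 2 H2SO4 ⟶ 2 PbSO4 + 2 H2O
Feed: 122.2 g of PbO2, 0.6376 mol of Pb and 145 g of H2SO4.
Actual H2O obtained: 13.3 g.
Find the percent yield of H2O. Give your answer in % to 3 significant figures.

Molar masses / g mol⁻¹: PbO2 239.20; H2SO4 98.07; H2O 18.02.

n(PbO2) = 122.2 / 239.20 = 0.5109 mol
n(Pb) = 0.6376 mol
n(H2SO4) = 145.0 / 98.07 = 1.479 mol
n/ν for PbO2 = 0.5109/1 = 0.5109
n/ν for Pb = 0.6376/1 = 0.6376
n/ν for H2SO4 = 1.479/2 = 0.7395
Smallest n/ν is PbO2 → limiting reagent.
theoretical n(H2O) = (2/1) × 0.5109 = 1.022 mol → 18.42 g
% yield = 13.3 / 18.42 × 100 = 72.20 %

72.2 %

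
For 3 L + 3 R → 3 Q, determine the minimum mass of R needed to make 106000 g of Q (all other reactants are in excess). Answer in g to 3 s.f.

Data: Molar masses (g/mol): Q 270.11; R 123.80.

n(Q) = 106000 / 270.11 = 392.4 mol
n(R) = (3/3) × 392.4 = 392.4 mol
mass = 392.4 × 123.80 = 48580 g

48600 g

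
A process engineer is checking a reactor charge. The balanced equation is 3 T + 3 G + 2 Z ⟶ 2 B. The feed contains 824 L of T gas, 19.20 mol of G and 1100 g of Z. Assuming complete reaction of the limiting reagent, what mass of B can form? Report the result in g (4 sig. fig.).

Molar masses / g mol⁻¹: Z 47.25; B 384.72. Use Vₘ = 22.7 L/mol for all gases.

4924 g

n(T) = 824.0 / 22.7 = 36.30 mol
n(G) = 19.20 mol
n(Z) = 1100 / 47.25 = 23.28 mol
n/ν for T = 36.30/3 = 12.10
n/ν for G = 19.20/3 = 6.400
n/ν for Z = 23.28/2 = 11.64
Smallest n/ν is G → limiting reagent.
n(B) = (2/3) × 19.20 = 12.80 mol
mass = 12.80 × 384.72 = 4924 g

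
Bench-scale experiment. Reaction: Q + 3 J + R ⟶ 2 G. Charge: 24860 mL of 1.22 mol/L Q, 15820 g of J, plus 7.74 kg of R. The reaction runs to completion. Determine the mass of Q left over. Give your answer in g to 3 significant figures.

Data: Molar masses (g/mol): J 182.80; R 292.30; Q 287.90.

n(Q) = 1.22 × 24860/1000 = 30.33 mol
n(J) = 15820 / 182.80 = 86.54 mol
n(R) = 7.740×1000 / 292.30 = 26.48 mol
n/ν for Q = 30.33/1 = 30.33
n/ν for J = 86.54/3 = 28.85
n/ν for R = 26.48/1 = 26.48
Smallest n/ν is R → limiting reagent.
Q consumed = (1/1) × 26.48 = 26.48 mol
Q remaining = 30.33 − 26.48 = 3.850 mol
mass = 3.850 × 287.90 = 1108 g

1110 g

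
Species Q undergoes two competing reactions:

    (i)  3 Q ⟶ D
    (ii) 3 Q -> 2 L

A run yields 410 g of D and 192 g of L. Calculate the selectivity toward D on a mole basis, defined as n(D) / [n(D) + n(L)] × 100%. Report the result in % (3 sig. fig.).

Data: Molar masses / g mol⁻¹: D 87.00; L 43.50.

51.6 %

n(D) = 410 / 87.00 = 4.713 mol
n(L) = 192 / 43.50 = 4.414 mol
selectivity = 4.713/(4.713+4.414) × 100 = 51.64 %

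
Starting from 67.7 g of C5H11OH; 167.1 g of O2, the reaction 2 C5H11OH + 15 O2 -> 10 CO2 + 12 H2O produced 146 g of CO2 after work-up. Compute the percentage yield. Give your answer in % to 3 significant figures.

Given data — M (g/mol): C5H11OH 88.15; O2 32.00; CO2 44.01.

n(C5H11OH) = 67.70 / 88.15 = 0.7680 mol
n(O2) = 167.1 / 32.00 = 5.222 mol
n/ν for C5H11OH = 0.7680/2 = 0.3840
n/ν for O2 = 5.222/15 = 0.3481
Smallest n/ν is O2 → limiting reagent.
theoretical n(CO2) = (10/15) × 5.222 = 3.481 mol → 153.2 g
% yield = 146 / 153.2 × 100 = 95.30 %

95.3 %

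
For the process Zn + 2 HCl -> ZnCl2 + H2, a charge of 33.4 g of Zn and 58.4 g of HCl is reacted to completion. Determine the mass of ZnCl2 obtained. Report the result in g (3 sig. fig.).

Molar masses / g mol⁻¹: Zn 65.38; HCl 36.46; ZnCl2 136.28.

69.6 g

n(Zn) = 33.40 / 65.38 = 0.5109 mol
n(HCl) = 58.40 / 36.46 = 1.602 mol
n/ν for Zn = 0.5109/1 = 0.5109
n/ν for HCl = 1.602/2 = 0.8010
Smallest n/ν is Zn → limiting reagent.
n(ZnCl2) = (1/1) × 0.5109 = 0.5109 mol
mass = 0.5109 × 136.28 = 69.63 g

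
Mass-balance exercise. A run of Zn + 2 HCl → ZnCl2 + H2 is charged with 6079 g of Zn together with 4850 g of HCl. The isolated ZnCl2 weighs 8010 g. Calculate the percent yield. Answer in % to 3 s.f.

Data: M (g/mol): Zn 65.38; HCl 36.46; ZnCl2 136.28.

88.4 %

n(Zn) = 6079 / 65.38 = 92.98 mol
n(HCl) = 4850 / 36.46 = 133.0 mol
n/ν for Zn = 92.98/1 = 92.98
n/ν for HCl = 133.0/2 = 66.50
Smallest n/ν is HCl → limiting reagent.
theoretical n(ZnCl2) = (1/2) × 133.0 = 66.50 mol → 9063 g
% yield = 8010 / 9063 × 100 = 88.38 %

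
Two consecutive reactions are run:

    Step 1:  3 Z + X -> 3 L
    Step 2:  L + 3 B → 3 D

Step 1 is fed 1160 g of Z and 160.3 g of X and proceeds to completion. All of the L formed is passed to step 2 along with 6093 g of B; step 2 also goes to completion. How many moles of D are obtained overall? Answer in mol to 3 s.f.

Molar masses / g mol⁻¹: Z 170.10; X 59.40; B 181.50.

20.5 mol

Step 1:
n(Z) = 1160 / 170.10 = 6.820 mol
n(X) = 160.3 / 59.40 = 2.699 mol
n/ν for Z = 6.820/3 = 2.273
n/ν for X = 2.699/1 = 2.699
Smallest n/ν is Z → limiting reagent.
n(L) produced = (3/3) × 6.820 = 6.820 mol
Step 2:
n(L) available = 6.820 mol
n(B) = 6093 / 181.50 = 33.57 mol
n/ν for L = 6.820/1 = 6.820
n/ν for B = 33.57/3 = 11.19
Smallest n/ν is L → limiting reagent.
n(D) = (3/1) × 6.820 = 20.46 mol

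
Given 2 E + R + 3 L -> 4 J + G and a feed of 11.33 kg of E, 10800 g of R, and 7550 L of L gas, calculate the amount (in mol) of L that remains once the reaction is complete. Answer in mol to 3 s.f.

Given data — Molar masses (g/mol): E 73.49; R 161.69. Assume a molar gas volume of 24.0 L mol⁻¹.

n(E) = 11.33×1000 / 73.49 = 154.2 mol
n(R) = 10800 / 161.69 = 66.79 mol
n(L) = 7550 / 24.0 = 314.6 mol
n/ν for E = 154.2/2 = 77.10
n/ν for R = 66.79/1 = 66.79
n/ν for L = 314.6/3 = 104.9
Smallest n/ν is R → limiting reagent.
L consumed = (3/1) × 66.79 = 200.4 mol
L remaining = 314.6 − 200.4 = 114.2 mol

114 mol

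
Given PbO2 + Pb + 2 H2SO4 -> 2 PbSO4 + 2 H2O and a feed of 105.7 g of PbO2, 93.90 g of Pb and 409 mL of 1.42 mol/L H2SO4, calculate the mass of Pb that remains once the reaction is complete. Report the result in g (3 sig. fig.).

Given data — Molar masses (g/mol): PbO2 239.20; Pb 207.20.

n(PbO2) = 105.7 / 239.20 = 0.4419 mol
n(Pb) = 93.90 / 207.20 = 0.4532 mol
n(H2SO4) = 1.42 × 409.0/1000 = 0.5808 mol
n/ν → PbO2: 0.4419, Pb: 0.4532, H2SO4: 0.2904; H2SO4 is limiting.
Pb consumed = (1/2) × 0.5808 = 0.2904 mol
Pb remaining = 0.4532 − 0.2904 = 0.1628 mol
mass = 0.1628 × 207.20 = 33.73 g

33.7 g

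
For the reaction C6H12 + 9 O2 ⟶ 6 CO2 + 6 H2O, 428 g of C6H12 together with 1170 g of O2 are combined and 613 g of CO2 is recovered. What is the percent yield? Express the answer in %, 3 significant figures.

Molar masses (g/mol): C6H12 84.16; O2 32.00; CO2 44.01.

57.1 %

n(C6H12) = 428.0 / 84.16 = 5.086 mol
n(O2) = 1170 / 32.00 = 36.56 mol
n/ν → C6H12: 5.086, O2: 4.062; O2 is limiting.
theoretical n(CO2) = (6/9) × 36.56 = 24.37 mol → 1073 g
% yield = 613 / 1073 × 100 = 57.13 %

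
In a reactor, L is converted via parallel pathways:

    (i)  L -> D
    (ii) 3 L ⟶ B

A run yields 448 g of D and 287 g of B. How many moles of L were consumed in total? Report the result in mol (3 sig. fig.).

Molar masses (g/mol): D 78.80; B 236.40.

9.33 mol

n(D) = 448 / 78.80 = 5.685 mol
n(B) = 287 / 236.40 = 1.214 mol
n(L) via (i) = (1/1)×5.685 = 5.685 mol
n(L) via (ii) = (3/1)×1.214 = 3.642 mol
total n(L) = 5.685 + 3.642 = 9.327 mol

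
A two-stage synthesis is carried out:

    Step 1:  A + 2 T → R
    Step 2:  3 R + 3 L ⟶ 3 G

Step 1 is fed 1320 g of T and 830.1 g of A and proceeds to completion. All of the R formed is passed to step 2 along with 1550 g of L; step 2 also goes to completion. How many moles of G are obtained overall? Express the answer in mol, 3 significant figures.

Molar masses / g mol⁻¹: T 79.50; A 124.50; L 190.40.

Step 1:
n(T) = 1320 / 79.50 = 16.60 mol
n(A) = 830.1 / 124.50 = 6.667 mol
n/ν for T = 16.60/2 = 8.300
n/ν for A = 6.667/1 = 6.667
Smallest n/ν is A → limiting reagent.
n(R) produced = (1/1) × 6.667 = 6.667 mol
Step 2:
n(R) available = 6.667 mol
n(L) = 1550 / 190.40 = 8.141 mol
n/ν for R = 6.667/3 = 2.222
n/ν for L = 8.141/3 = 2.714
Smallest n/ν is R → limiting reagent.
n(G) = (3/3) × 6.667 = 6.667 mol

6.67 mol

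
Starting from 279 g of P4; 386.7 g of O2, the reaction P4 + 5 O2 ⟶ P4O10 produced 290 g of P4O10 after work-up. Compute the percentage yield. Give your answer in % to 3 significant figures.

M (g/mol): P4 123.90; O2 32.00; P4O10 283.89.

n(P4) = 279.0 / 123.90 = 2.252 mol
n(O2) = 386.7 / 32.00 = 12.08 mol
n/ν for P4 = 2.252/1 = 2.252
n/ν for O2 = 12.08/5 = 2.416
Smallest n/ν is P4 → limiting reagent.
theoretical n(P4O10) = (1/1) × 2.252 = 2.252 mol → 639.3 g
% yield = 290 / 639.3 × 100 = 45.36 %

45.4 %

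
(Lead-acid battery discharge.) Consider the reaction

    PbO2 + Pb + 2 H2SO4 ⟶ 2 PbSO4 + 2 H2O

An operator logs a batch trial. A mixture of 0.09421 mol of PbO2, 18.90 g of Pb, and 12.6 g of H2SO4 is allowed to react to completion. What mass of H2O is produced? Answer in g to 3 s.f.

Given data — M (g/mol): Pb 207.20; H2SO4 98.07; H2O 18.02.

2.32 g

n(PbO2) = 0.09421 mol
n(Pb) = 18.90 / 207.20 = 0.09122 mol
n(H2SO4) = 12.60 / 98.07 = 0.1285 mol
n/ν → PbO2: 0.09421, Pb: 0.09122, H2SO4: 0.06425; H2SO4 is limiting.
n(H2O) = (2/2) × 0.1285 = 0.1285 mol
mass = 0.1285 × 18.02 = 2.316 g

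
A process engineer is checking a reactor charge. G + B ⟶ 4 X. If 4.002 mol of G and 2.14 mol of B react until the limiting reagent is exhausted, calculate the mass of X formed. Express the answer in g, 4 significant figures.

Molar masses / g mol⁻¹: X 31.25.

267.5 g

n(G) = 4.002 mol
n(B) = 2.140 mol
n/ν for G = 4.002/1 = 4.002
n/ν for B = 2.140/1 = 2.140
Smallest n/ν is B → limiting reagent.
n(X) = (4/1) × 2.140 = 8.560 mol
mass = 8.560 × 31.25 = 267.5 g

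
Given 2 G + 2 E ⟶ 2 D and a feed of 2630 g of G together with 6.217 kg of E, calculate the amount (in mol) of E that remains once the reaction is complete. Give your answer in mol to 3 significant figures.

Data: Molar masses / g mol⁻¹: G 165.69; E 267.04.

7.41 mol

n(G) = 2630 / 165.69 = 15.87 mol
n(E) = 6.217×1000 / 267.04 = 23.28 mol
n/ν for G = 15.87/2 = 7.935
n/ν for E = 23.28/2 = 11.64
Smallest n/ν is G → limiting reagent.
E consumed = (2/2) × 15.87 = 15.87 mol
E remaining = 23.28 − 15.87 = 7.410 mol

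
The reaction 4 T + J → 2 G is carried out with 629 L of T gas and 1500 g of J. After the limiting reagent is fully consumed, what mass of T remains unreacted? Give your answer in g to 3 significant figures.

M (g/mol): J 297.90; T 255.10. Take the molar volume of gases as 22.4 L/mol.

2030 g

n(T) = 629.0 / 22.4 = 28.08 mol
n(J) = 1500 / 297.90 = 5.035 mol
n/ν for T = 28.08/4 = 7.020
n/ν for J = 5.035/1 = 5.035
Smallest n/ν is J → limiting reagent.
T consumed = (4/1) × 5.035 = 20.14 mol
T remaining = 28.08 − 20.14 = 7.940 mol
mass = 7.940 × 255.10 = 2025 g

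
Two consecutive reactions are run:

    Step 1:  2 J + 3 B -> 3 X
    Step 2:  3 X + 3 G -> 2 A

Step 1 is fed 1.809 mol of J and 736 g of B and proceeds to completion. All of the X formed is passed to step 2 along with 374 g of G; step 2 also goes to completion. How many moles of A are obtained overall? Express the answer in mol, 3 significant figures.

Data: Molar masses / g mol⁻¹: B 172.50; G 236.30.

Step 1:
n(J) = 1.809 mol
n(B) = 736.0 / 172.50 = 4.267 mol
n/ν for J = 1.809/2 = 0.9045
n/ν for B = 4.267/3 = 1.422
Smallest n/ν is J → limiting reagent.
n(X) produced = (3/2) × 1.809 = 2.714 mol
Step 2:
n(X) available = 2.714 mol
n(G) = 374.0 / 236.30 = 1.583 mol
n/ν for X = 2.714/3 = 0.9047
n/ν for G = 1.583/3 = 0.5277
Smallest n/ν is G → limiting reagent.
n(A) = (2/3) × 1.583 = 1.055 mol

1.06 mol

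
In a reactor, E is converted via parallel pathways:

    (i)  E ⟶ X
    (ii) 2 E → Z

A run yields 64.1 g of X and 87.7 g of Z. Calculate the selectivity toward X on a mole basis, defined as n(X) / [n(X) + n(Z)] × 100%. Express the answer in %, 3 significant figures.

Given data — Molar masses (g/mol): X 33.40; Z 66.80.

n(X) = 64.1 / 33.40 = 1.919 mol
n(Z) = 87.7 / 66.80 = 1.313 mol
selectivity = 1.919/(1.919+1.313) × 100 = 59.38 %

59.4 %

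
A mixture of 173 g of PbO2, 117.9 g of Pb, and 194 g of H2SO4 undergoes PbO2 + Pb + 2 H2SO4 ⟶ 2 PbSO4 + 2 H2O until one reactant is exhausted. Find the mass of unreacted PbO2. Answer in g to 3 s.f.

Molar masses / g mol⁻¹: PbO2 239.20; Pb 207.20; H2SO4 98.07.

n(PbO2) = 173.0 / 239.20 = 0.7232 mol
n(Pb) = 117.9 / 207.20 = 0.5690 mol
n(H2SO4) = 194.0 / 98.07 = 1.978 mol
n/ν → PbO2: 0.7232, Pb: 0.5690, H2SO4: 0.9890; Pb is limiting.
PbO2 consumed = (1/1) × 0.5690 = 0.5690 mol
PbO2 remaining = 0.7232 − 0.5690 = 0.1542 mol
mass = 0.1542 × 239.20 = 36.88 g

36.9 g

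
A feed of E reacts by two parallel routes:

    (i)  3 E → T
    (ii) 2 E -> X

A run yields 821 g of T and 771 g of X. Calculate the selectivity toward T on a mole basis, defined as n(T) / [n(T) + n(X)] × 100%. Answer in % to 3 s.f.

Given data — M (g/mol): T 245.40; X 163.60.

n(T) = 821 / 245.40 = 3.346 mol
n(X) = 771 / 163.60 = 4.713 mol
selectivity = 3.346/(3.346+4.713) × 100 = 41.52 %

41.5 %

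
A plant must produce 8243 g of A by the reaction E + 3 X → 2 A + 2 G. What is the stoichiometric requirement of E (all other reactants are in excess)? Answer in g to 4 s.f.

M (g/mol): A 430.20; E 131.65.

1261 g

n(A) = 8243 / 430.20 = 19.16 mol
n(E) = (1/2) × 19.16 = 9.580 mol
mass = 9.580 × 131.65 = 1261 g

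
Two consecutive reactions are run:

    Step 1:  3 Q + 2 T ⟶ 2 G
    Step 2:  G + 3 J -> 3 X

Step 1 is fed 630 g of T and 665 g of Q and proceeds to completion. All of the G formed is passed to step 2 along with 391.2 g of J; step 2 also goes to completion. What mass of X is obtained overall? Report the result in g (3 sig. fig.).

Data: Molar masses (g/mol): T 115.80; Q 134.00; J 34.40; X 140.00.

1390 g

Step 1:
n(T) = 630.0 / 115.80 = 5.440 mol
n(Q) = 665.0 / 134.00 = 4.963 mol
n/ν for T = 5.440/2 = 2.720
n/ν for Q = 4.963/3 = 1.654
Smallest n/ν is Q → limiting reagent.
n(G) produced = (2/3) × 4.963 = 3.309 mol
Step 2:
n(G) available = 3.309 mol
n(J) = 391.2 / 34.40 = 11.37 mol
n/ν for G = 3.309/1 = 3.309
n/ν for J = 11.37/3 = 3.790
Smallest n/ν is G → limiting reagent.
n(X) = (3/1) × 3.309 = 9.927 mol
mass = 9.927 × 140.00 = 1390 g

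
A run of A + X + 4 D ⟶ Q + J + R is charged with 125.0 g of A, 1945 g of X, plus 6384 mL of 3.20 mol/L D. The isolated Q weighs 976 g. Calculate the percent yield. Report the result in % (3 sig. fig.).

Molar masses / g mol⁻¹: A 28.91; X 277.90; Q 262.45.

n(A) = 125.0 / 28.91 = 4.324 mol
n(X) = 1945 / 277.90 = 6.999 mol
n(D) = 3.20 × 6384/1000 = 20.43 mol
n/ν → A: 4.324, X: 6.999, D: 5.108; A is limiting.
theoretical n(Q) = (1/1) × 4.324 = 4.324 mol → 1135 g
% yield = 976 / 1135 × 100 = 85.99 %

86.0 %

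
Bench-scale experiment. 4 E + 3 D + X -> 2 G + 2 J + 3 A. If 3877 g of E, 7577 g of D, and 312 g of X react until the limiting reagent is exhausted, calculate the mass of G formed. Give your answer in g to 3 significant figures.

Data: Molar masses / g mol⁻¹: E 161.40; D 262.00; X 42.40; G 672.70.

n(E) = 3877 / 161.40 = 24.02 mol
n(D) = 7577 / 262.00 = 28.92 mol
n(X) = 312.0 / 42.40 = 7.358 mol
n/ν for E = 24.02/4 = 6.005
n/ν for D = 28.92/3 = 9.640
n/ν for X = 7.358/1 = 7.358
Smallest n/ν is E → limiting reagent.
n(G) = (2/4) × 24.02 = 12.01 mol
mass = 12.01 × 672.70 = 8079 g

8080 g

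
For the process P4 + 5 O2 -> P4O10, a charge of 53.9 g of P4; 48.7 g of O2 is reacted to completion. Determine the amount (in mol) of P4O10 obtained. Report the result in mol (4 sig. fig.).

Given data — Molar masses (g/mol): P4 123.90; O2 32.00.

0.3044 mol

n(P4) = 53.90 / 123.90 = 0.4350 mol
n(O2) = 48.70 / 32.00 = 1.522 mol
n/ν → P4: 0.4350, O2: 0.3044; O2 is limiting.
n(P4O10) = (1/5) × 1.522 = 0.3044 mol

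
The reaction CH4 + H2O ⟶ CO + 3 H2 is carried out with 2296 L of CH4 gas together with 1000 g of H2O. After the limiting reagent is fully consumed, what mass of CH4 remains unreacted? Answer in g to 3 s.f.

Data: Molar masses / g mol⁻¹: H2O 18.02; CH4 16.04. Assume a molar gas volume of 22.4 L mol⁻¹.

754 g

n(CH4) = 2296 / 22.4 = 102.5 mol
n(H2O) = 1000 / 18.02 = 55.49 mol
n/ν for CH4 = 102.5/1 = 102.5
n/ν for H2O = 55.49/1 = 55.49
Smallest n/ν is H2O → limiting reagent.
CH4 consumed = (1/1) × 55.49 = 55.49 mol
CH4 remaining = 102.5 − 55.49 = 47.01 mol
mass = 47.01 × 16.04 = 754.0 g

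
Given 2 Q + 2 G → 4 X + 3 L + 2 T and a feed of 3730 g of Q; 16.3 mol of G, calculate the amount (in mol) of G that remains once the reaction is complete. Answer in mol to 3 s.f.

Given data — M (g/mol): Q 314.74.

4.45 mol

n(Q) = 3730 / 314.74 = 11.85 mol
n(G) = 16.30 mol
n/ν for Q = 11.85/2 = 5.925
n/ν for G = 16.30/2 = 8.150
Smallest n/ν is Q → limiting reagent.
G consumed = (2/2) × 11.85 = 11.85 mol
G remaining = 16.30 − 11.85 = 4.450 mol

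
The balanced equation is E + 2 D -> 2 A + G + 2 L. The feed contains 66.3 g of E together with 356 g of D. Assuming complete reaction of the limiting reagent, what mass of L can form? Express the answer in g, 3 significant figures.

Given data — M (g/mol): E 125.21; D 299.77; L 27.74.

29.4 g

n(E) = 66.30 / 125.21 = 0.5295 mol
n(D) = 356.0 / 299.77 = 1.188 mol
n/ν → E: 0.5295, D: 0.5940; E is limiting.
n(L) = (2/1) × 0.5295 = 1.059 mol
mass = 1.059 × 27.74 = 29.38 g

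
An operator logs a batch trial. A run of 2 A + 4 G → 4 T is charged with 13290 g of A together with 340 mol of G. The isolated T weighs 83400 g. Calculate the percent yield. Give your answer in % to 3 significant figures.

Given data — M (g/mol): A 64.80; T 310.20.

79.1 %

n(A) = 13290 / 64.80 = 205.1 mol
n(G) = 340.0 mol
n/ν → A: 102.6, G: 85.00; G is limiting.
theoretical n(T) = (4/4) × 340.0 = 340.0 mol → 105500 g
% yield = 83400 / 105500 × 100 = 79.05 %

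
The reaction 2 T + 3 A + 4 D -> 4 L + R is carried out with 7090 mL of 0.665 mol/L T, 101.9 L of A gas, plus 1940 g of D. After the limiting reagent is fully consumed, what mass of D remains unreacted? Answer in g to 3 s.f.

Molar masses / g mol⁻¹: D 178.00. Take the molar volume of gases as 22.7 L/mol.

875 g

n(T) = 0.665 × 7090/1000 = 4.715 mol
n(A) = 101.9 / 22.7 = 4.489 mol
n(D) = 1940 / 178.00 = 10.90 mol
n/ν for T = 4.715/2 = 2.358
n/ν for A = 4.489/3 = 1.496
n/ν for D = 10.90/4 = 2.725
Smallest n/ν is A → limiting reagent.
D consumed = (4/3) × 4.489 = 5.985 mol
D remaining = 10.90 − 5.985 = 4.915 mol
mass = 4.915 × 178.00 = 874.9 g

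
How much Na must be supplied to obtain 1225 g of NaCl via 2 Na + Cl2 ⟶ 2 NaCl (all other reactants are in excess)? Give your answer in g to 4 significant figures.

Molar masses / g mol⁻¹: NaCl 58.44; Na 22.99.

n(NaCl) = 1225 / 58.44 = 20.96 mol
n(Na) = (2/2) × 20.96 = 20.96 mol
mass = 20.96 × 22.99 = 481.9 g

481.9 g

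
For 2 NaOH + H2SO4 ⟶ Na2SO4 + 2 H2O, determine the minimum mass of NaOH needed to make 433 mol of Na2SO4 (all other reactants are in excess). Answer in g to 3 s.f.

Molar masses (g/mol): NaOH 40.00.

n(Na2SO4) = 433.0 mol
n(NaOH) = (2/1) × 433.0 = 866.0 mol
mass = 866.0 × 40.00 = 34640 g

34600 g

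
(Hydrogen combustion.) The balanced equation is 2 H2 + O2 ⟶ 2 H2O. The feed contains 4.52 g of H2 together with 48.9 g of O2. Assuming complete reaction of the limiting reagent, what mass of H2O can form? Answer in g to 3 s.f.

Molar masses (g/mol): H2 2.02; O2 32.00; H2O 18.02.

n(H2) = 4.520 / 2.02 = 2.238 mol
n(O2) = 48.90 / 32.00 = 1.528 mol
n/ν → H2: 1.119, O2: 1.528; H2 is limiting.
n(H2O) = (2/2) × 2.238 = 2.238 mol
mass = 2.238 × 18.02 = 40.33 g

40.3 g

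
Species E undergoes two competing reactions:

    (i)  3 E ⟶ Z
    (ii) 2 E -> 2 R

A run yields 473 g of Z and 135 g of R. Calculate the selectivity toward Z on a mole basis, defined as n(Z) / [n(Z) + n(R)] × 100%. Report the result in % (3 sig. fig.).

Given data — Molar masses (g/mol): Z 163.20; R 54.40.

n(Z) = 473 / 163.20 = 2.898 mol
n(R) = 135 / 54.40 = 2.482 mol
selectivity = 2.898/(2.898+2.482) × 100 = 53.87 %

53.9 %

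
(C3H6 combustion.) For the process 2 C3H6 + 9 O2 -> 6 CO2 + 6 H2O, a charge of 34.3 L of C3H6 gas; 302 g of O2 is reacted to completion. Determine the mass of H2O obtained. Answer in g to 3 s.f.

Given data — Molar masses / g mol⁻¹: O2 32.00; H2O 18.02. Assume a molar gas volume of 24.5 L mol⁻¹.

n(C3H6) = 34.30 / 24.5 = 1.400 mol
n(O2) = 302.0 / 32.00 = 9.438 mol
n/ν for C3H6 = 1.400/2 = 0.7000
n/ν for O2 = 9.438/9 = 1.049
Smallest n/ν is C3H6 → limiting reagent.
n(H2O) = (6/2) × 1.400 = 4.200 mol
mass = 4.200 × 18.02 = 75.68 g

75.7 g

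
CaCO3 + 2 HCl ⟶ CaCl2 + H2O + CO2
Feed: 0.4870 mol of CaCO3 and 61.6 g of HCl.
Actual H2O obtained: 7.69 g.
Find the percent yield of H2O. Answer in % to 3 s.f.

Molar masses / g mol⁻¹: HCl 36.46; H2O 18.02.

n(CaCO3) = 0.4870 mol
n(HCl) = 61.60 / 36.46 = 1.690 mol
n/ν → CaCO3: 0.4870, HCl: 0.8450; CaCO3 is limiting.
theoretical n(H2O) = (1/1) × 0.4870 = 0.4870 mol → 8.776 g
% yield = 7.69 / 8.776 × 100 = 87.63 %

87.6 %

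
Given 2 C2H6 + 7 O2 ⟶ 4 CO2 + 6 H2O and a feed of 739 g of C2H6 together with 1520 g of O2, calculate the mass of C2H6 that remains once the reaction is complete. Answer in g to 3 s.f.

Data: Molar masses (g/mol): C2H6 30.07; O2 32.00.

n(C2H6) = 739.0 / 30.07 = 24.58 mol
n(O2) = 1520 / 32.00 = 47.50 mol
n/ν for C2H6 = 24.58/2 = 12.29
n/ν for O2 = 47.50/7 = 6.786
Smallest n/ν is O2 → limiting reagent.
C2H6 consumed = (2/7) × 47.50 = 13.57 mol
C2H6 remaining = 24.58 − 13.57 = 11.01 mol
mass = 11.01 × 30.07 = 331.1 g

331 g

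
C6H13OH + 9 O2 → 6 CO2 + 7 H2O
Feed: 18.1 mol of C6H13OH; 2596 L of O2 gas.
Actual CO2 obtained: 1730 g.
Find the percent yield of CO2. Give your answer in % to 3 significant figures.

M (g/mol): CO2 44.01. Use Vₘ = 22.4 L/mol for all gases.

50.9 %

n(C6H13OH) = 18.10 mol
n(O2) = 2596 / 22.4 = 115.9 mol
n/ν → C6H13OH: 18.10, O2: 12.88; O2 is limiting.
theoretical n(CO2) = (6/9) × 115.9 = 77.27 mol → 3401 g
% yield = 1730 / 3401 × 100 = 50.87 %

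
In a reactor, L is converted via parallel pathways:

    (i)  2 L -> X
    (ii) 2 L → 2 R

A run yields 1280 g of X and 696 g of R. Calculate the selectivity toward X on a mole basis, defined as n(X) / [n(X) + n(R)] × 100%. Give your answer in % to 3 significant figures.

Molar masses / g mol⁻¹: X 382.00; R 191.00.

47.9 %

n(X) = 1280 / 382.00 = 3.351 mol
n(R) = 696 / 191.00 = 3.644 mol
selectivity = 3.351/(3.351+3.644) × 100 = 47.91 %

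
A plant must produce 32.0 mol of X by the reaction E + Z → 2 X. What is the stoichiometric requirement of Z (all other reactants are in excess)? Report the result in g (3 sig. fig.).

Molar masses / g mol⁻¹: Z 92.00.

1470 g

n(X) = 32.00 mol
n(Z) = (1/2) × 32.00 = 16.00 mol
mass = 16.00 × 92.00 = 1472 g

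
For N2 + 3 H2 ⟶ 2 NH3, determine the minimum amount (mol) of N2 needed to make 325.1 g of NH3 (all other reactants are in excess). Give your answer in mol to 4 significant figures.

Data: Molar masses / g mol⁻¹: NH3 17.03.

n(NH3) = 325.1 / 17.03 = 19.09 mol
n(N2) = (1/2) × 19.09 = 9.545 mol

9.545 mol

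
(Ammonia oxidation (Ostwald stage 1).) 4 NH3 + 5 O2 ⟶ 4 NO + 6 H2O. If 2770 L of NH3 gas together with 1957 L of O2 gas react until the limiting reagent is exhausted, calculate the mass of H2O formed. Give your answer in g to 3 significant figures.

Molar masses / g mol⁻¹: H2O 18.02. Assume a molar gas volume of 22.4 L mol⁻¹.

1890 g

n(NH3) = 2770 / 22.4 = 123.7 mol
n(O2) = 1957 / 22.4 = 87.37 mol
n/ν → NH3: 30.93, O2: 17.47; O2 is limiting.
n(H2O) = (6/5) × 87.37 = 104.8 mol
mass = 104.8 × 18.02 = 1888 g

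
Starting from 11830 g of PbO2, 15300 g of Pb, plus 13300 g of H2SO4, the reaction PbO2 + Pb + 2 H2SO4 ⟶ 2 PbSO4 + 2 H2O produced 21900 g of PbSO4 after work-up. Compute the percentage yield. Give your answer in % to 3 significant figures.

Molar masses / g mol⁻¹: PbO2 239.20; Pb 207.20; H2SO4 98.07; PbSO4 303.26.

73.0 %

n(PbO2) = 11830 / 239.20 = 49.46 mol
n(Pb) = 15300 / 207.20 = 73.84 mol
n(H2SO4) = 13300 / 98.07 = 135.6 mol
n/ν for PbO2 = 49.46/1 = 49.46
n/ν for Pb = 73.84/1 = 73.84
n/ν for H2SO4 = 135.6/2 = 67.80
Smallest n/ν is PbO2 → limiting reagent.
theoretical n(PbSO4) = (2/1) × 49.46 = 98.92 mol → 30000 g
% yield = 21900 / 30000 × 100 = 73.00 %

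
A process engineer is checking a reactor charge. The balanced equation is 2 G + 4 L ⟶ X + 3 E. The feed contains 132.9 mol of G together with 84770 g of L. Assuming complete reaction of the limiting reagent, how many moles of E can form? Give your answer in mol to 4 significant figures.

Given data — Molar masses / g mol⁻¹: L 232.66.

199.4 mol

n(G) = 132.9 mol
n(L) = 84770 / 232.66 = 364.4 mol
n/ν for G = 132.9/2 = 66.45
n/ν for L = 364.4/4 = 91.10
Smallest n/ν is G → limiting reagent.
n(E) = (3/2) × 132.9 = 199.4 mol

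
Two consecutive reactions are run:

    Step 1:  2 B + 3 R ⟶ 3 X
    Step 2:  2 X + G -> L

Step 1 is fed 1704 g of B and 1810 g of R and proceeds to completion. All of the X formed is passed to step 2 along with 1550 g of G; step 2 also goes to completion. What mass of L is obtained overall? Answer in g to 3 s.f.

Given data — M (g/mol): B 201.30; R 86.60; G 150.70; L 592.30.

Step 1:
n(B) = 1704 / 201.30 = 8.465 mol
n(R) = 1810 / 86.60 = 20.90 mol
n/ν for B = 8.465/2 = 4.233
n/ν for R = 20.90/3 = 6.967
Smallest n/ν is B → limiting reagent.
n(X) produced = (3/2) × 8.465 = 12.70 mol
Step 2:
n(X) available = 12.70 mol
n(G) = 1550 / 150.70 = 10.29 mol
n/ν for X = 12.70/2 = 6.350
n/ν for G = 10.29/1 = 10.29
Smallest n/ν is X → limiting reagent.
n(L) = (1/2) × 12.70 = 6.350 mol
mass = 6.350 × 592.30 = 3761 g

3760 g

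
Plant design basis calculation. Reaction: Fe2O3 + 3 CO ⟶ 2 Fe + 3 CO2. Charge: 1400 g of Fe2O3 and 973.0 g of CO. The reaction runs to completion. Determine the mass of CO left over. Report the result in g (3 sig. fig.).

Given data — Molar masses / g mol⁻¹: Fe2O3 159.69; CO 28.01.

236 g

n(Fe2O3) = 1400 / 159.69 = 8.767 mol
n(CO) = 973.0 / 28.01 = 34.74 mol
n/ν for Fe2O3 = 8.767/1 = 8.767
n/ν for CO = 34.74/3 = 11.58
Smallest n/ν is Fe2O3 → limiting reagent.
CO consumed = (3/1) × 8.767 = 26.30 mol
CO remaining = 34.74 − 26.30 = 8.440 mol
mass = 8.440 × 28.01 = 236.4 g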